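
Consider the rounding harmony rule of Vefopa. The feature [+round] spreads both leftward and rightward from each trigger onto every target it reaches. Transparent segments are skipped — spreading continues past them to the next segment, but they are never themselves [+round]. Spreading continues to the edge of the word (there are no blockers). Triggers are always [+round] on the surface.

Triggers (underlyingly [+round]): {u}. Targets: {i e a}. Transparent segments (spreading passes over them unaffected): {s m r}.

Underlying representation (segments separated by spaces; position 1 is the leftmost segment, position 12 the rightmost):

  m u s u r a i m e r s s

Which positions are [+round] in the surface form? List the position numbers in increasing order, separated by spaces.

From /u/ at 2 rightward: 3 /s/ transparent; 4 /u/ is itself a trigger — this domain ends here.
From /u/ at 2 leftward: 1 /m/ transparent; word edge.
From /u/ at 4 rightward: 5 /r/ transparent; 6 /a/ → [+round]; 7 /i/ → [+round]; 8 /m/ transparent; 9 /e/ → [+round]; 10 /r/ transparent; 11 /s/ transparent; 12 /s/ transparent; word edge.
From /u/ at 4 leftward: 3 /s/ transparent; 2 /u/ is itself a trigger — this domain ends here.

2 4 6 7 9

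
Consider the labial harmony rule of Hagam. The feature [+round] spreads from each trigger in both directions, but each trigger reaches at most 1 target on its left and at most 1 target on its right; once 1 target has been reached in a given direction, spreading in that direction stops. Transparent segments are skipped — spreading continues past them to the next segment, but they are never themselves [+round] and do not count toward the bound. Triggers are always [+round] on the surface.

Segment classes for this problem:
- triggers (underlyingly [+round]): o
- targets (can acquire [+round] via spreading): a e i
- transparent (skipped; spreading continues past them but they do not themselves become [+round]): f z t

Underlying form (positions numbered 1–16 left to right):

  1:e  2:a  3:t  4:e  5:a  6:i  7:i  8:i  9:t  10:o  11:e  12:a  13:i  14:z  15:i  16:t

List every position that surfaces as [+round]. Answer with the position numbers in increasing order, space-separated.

8 10 11

From /o/ at 10 rightward: 11 /e/ → [+round]; bound reached.
From /o/ at 10 leftward: 9 /t/ transparent; 8 /i/ → [+round]; bound reached.
Targets with no active source: positions 1 2 4 5 6 7 12 13 15 stay [-round].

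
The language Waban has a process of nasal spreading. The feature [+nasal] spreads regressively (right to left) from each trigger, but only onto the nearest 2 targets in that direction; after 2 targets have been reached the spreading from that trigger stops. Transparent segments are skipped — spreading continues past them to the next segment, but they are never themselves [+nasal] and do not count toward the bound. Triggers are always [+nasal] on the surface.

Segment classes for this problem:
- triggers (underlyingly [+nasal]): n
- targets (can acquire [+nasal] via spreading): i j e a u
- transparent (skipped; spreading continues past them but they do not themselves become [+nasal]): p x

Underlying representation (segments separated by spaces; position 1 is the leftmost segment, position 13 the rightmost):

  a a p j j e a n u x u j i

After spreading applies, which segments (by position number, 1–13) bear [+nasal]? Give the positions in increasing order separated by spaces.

6 7 8

From /n/ at 8 leftward: 7 /a/ → [+nasal]; 6 /e/ → [+nasal]; bound reached.
Targets with no active source: positions 1 2 4 5 9 11 12 13 stay [-nasal].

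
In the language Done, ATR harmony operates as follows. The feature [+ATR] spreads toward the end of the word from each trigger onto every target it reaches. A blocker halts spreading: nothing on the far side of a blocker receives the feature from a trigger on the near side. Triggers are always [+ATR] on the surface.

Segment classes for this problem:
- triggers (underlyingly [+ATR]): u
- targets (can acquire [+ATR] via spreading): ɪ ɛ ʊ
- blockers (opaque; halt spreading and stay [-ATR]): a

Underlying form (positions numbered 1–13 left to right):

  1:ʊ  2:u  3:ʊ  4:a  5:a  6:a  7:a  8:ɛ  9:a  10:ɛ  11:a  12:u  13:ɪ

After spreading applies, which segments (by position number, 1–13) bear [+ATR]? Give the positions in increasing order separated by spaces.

From /u/ at 2 rightward: 3 /ʊ/ → [+ATR]; 4 /a/ blocks.
From /u/ at 12 rightward: 13 /ɪ/ → [+ATR]; word edge.
Targets with no active source: positions 1 8 10 stay [-ATR].

2 3 12 13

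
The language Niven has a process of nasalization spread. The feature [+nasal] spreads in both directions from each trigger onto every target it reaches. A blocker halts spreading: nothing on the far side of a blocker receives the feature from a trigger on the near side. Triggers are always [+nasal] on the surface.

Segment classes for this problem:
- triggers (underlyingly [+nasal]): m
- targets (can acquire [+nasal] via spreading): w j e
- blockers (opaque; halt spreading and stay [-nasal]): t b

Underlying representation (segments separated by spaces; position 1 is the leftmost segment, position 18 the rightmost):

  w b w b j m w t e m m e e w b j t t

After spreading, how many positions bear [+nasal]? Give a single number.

9

From /m/ at 6 rightward: 7 /w/ → [+nasal]; 8 /t/ blocks.
From /m/ at 6 leftward: 5 /j/ → [+nasal]; 4 /b/ blocks.
From /m/ at 10 rightward: 11 /m/ is itself a trigger — this domain ends here.
From /m/ at 10 leftward: 9 /e/ → [+nasal]; 8 /t/ blocks.
From /m/ at 11 rightward: 12 /e/ → [+nasal]; 13 /e/ → [+nasal]; 14 /w/ → [+nasal]; 15 /b/ blocks.
From /m/ at 11 leftward: 10 /m/ is itself a trigger — this domain ends here.
Targets with no active source: positions 1 3 16 stay [-nasal].
[+nasal] positions on the surface: 5 6 7 9 10 11 12 13 14.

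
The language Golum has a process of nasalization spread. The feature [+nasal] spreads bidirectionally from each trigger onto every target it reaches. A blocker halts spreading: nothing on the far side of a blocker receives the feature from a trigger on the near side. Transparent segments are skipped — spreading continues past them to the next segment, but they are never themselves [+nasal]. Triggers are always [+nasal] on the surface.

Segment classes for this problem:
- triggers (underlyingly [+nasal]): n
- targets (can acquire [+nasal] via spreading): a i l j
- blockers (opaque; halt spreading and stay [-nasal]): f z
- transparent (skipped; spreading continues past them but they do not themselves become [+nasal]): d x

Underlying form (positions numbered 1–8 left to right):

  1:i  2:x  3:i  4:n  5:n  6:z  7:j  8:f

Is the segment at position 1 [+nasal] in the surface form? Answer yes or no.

From /n/ at 4 rightward: 5 /n/ is itself a trigger — this domain ends here.
From /n/ at 4 leftward: 3 /i/ → [+nasal]; 2 /x/ transparent; 1 /i/ → [+nasal]; word edge.
From /n/ at 5 rightward: 6 /z/ blocks.
From /n/ at 5 leftward: 4 /n/ is itself a trigger — this domain ends here.
Target with no active source: position 7 stays [-nasal].
[+nasal] positions on the surface: 1 3 4 5.

yes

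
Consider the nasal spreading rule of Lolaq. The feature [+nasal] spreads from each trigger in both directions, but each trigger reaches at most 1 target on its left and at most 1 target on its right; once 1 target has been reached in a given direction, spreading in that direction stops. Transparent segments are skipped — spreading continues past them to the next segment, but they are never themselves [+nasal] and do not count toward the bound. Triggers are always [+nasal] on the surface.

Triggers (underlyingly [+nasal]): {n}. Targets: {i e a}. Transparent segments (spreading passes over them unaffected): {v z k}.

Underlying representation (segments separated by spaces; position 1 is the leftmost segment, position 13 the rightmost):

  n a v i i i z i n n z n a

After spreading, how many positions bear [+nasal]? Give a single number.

From /n/ at 1 rightward: 2 /a/ → [+nasal]; bound reached.
From /n/ at 1 leftward: word edge.
From /n/ at 9 rightward: 10 /n/ is itself a trigger — this domain ends here.
From /n/ at 9 leftward: 8 /i/ → [+nasal]; bound reached.
From /n/ at 10 rightward: 11 /z/ transparent; 12 /n/ is itself a trigger — this domain ends here.
From /n/ at 10 leftward: 9 /n/ is itself a trigger — this domain ends here.
From /n/ at 12 rightward: 13 /a/ → [+nasal]; bound reached.
From /n/ at 12 leftward: 11 /z/ transparent; 10 /n/ is itself a trigger — this domain ends here.
Targets with no active source: positions 4 5 6 stay [-nasal].
[+nasal] positions on the surface: 1 2 8 9 10 12 13.

7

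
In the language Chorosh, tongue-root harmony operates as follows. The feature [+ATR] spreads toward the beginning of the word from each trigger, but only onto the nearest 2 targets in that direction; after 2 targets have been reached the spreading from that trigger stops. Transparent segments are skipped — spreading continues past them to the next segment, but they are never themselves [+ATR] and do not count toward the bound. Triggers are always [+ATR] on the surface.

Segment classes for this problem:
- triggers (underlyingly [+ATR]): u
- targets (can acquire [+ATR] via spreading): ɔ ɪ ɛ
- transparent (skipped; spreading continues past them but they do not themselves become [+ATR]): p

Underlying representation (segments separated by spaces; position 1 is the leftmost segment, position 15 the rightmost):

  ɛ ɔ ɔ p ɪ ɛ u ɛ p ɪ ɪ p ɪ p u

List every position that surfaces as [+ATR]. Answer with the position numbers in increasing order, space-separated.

From /u/ at 7 leftward: 6 /ɛ/ → [+ATR]; 5 /ɪ/ → [+ATR]; bound reached.
From /u/ at 15 leftward: 14 /p/ transparent; 13 /ɪ/ → [+ATR]; 12 /p/ transparent; 11 /ɪ/ → [+ATR]; bound reached.
Targets with no active source: positions 1 2 3 8 10 stay [-ATR].

5 6 7 11 13 15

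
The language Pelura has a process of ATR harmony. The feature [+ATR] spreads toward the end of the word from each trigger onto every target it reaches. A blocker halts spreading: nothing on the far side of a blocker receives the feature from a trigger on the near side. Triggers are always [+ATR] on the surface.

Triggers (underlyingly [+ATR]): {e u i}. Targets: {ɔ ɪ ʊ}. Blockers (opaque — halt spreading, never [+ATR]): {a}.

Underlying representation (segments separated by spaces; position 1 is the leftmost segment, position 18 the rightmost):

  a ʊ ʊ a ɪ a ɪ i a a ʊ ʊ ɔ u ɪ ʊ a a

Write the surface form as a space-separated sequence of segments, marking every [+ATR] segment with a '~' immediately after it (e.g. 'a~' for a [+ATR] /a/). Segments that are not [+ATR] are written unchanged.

From /i/ at 8 rightward: 9 /a/ blocks.
From /u/ at 14 rightward: 15 /ɪ/ → [+ATR]; 16 /ʊ/ → [+ATR]; 17 /a/ blocks.
Targets with no active source: positions 2 3 5 7 11 12 13 stay [-ATR].
[+ATR] positions on the surface: 8 14 15 16.

a ʊ ʊ a ɪ a ɪ i~ a a ʊ ʊ ɔ u~ ɪ~ ʊ~ a a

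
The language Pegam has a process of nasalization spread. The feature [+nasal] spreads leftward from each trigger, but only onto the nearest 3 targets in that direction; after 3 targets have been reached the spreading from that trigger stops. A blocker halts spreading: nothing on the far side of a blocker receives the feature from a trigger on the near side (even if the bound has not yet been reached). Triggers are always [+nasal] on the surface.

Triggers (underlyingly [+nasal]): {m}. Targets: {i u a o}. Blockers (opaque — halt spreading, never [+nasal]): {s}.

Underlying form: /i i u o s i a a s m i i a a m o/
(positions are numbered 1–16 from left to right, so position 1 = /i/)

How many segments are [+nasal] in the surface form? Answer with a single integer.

From /m/ at 10 leftward: 9 /s/ blocks.
From /m/ at 15 leftward: 14 /a/ → [+nasal]; 13 /a/ → [+nasal]; 12 /i/ → [+nasal]; bound reached.
Targets with no active source: positions 1 2 3 4 6 7 8 11 16 stay [-nasal].
[+nasal] positions on the surface: 10 12 13 14 15.

5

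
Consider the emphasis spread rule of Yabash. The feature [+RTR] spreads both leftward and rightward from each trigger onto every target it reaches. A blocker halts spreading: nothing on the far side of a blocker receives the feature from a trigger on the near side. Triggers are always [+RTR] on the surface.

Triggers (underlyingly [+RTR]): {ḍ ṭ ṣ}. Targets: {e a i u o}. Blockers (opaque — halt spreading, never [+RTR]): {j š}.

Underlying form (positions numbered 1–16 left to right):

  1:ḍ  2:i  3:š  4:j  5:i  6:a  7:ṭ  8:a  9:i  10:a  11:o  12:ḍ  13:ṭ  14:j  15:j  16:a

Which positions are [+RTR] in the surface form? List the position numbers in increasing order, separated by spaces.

From /ḍ/ at 1 rightward: 2 /i/ → [+RTR]; 3 /š/ blocks.
From /ḍ/ at 1 leftward: word edge.
From /ṭ/ at 7 rightward: 8 /a/ → [+RTR]; 9 /i/ → [+RTR]; 10 /a/ → [+RTR]; 11 /o/ → [+RTR]; 12 /ḍ/ is itself a trigger — this domain ends here.
From /ṭ/ at 7 leftward: 6 /a/ → [+RTR]; 5 /i/ → [+RTR]; 4 /j/ blocks.
From /ḍ/ at 12 rightward: 13 /ṭ/ is itself a trigger — this domain ends here.
From /ḍ/ at 12 leftward: 11 /o/ → [+RTR]; 10 /a/ → [+RTR]; 9 /i/ → [+RTR]; 8 /a/ → [+RTR]; 7 /ṭ/ is itself a trigger — this domain ends here.
From /ṭ/ at 13 rightward: 14 /j/ blocks.
From /ṭ/ at 13 leftward: 12 /ḍ/ is itself a trigger — this domain ends here.
Target with no active source: position 16 stays [-emphatic].

1 2 5 6 7 8 9 10 11 12 13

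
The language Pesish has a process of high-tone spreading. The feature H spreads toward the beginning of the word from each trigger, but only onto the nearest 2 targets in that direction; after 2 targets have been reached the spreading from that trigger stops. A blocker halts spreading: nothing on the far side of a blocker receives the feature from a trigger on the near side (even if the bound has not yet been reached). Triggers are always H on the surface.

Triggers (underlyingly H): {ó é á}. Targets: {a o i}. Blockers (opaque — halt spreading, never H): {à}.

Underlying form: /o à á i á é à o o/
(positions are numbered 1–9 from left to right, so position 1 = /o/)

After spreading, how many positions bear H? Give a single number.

From /á/ at 3 leftward: 2 /à/ blocks.
From /á/ at 5 leftward: 4 /i/ → H; 3 /á/ is itself a trigger — this domain ends here.
From /é/ at 6 leftward: 5 /á/ is itself a trigger — this domain ends here.
Targets with no active source: positions 1 8 9 stay [-high tone].
H positions on the surface: 3 4 5 6.

4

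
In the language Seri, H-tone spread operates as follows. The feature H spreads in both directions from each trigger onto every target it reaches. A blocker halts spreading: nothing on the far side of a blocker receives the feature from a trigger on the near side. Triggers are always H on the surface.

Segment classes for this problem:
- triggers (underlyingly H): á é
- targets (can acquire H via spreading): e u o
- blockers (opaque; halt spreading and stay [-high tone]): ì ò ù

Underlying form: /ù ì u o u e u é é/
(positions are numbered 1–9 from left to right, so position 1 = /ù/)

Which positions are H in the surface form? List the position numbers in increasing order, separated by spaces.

From /é/ at 8 rightward: 9 /é/ is itself a trigger — this domain ends here.
From /é/ at 8 leftward: 7 /u/ → H; 6 /e/ → H; 5 /u/ → H; 4 /o/ → H; 3 /u/ → H; 2 /ì/ blocks.
From /é/ at 9 rightward: word edge.
From /é/ at 9 leftward: 8 /é/ is itself a trigger — this domain ends here.

3 4 5 6 7 8 9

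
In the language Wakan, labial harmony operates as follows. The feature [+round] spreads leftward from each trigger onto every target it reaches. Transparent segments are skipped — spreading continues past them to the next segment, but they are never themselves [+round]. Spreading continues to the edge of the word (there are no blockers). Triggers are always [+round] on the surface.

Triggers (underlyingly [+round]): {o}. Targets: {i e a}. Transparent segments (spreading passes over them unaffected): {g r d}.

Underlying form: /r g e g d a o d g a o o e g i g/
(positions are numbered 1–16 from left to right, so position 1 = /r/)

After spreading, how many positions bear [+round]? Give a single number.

From /o/ at 7 leftward: 6 /a/ → [+round]; 5 /d/ transparent; 4 /g/ transparent; 3 /e/ → [+round]; 2 /g/ transparent; 1 /r/ transparent; word edge.
From /o/ at 11 leftward: 10 /a/ → [+round]; 9 /g/ transparent; 8 /d/ transparent; 7 /o/ is itself a trigger — this domain ends here.
From /o/ at 12 leftward: 11 /o/ is itself a trigger — this domain ends here.
Targets with no active source: positions 13 15 stay [-round].
[+round] positions on the surface: 3 6 7 10 11 12.

6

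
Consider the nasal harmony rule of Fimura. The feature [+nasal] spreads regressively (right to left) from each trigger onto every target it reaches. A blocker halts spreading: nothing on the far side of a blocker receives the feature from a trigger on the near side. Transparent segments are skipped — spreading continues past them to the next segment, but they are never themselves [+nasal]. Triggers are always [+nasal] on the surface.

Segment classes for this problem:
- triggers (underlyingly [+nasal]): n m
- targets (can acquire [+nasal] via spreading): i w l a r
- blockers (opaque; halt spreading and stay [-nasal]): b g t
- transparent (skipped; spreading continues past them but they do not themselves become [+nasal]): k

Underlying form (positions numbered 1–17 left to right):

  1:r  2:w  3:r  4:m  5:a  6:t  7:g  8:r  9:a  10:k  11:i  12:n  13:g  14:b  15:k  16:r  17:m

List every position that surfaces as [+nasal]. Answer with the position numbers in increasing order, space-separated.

From /m/ at 4 leftward: 3 /r/ → [+nasal]; 2 /w/ → [+nasal]; 1 /r/ → [+nasal]; word edge.
From /n/ at 12 leftward: 11 /i/ → [+nasal]; 10 /k/ transparent; 9 /a/ → [+nasal]; 8 /r/ → [+nasal]; 7 /g/ blocks.
From /m/ at 17 leftward: 16 /r/ → [+nasal]; 15 /k/ transparent; 14 /b/ blocks.
Target with no active source: position 5 stays [-nasal].

1 2 3 4 8 9 11 12 16 17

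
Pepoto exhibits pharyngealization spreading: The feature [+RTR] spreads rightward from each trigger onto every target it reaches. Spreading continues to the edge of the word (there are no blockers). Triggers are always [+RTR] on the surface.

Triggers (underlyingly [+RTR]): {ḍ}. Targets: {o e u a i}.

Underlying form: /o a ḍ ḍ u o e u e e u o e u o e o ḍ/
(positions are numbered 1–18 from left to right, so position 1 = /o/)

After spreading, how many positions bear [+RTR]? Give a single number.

From /ḍ/ at 3 rightward: 4 /ḍ/ is itself a trigger — this domain ends here.
From /ḍ/ at 4 rightward: 5 /u/ → [+RTR]; 6 /o/ → [+RTR]; 7 /e/ → [+RTR]; 8 /u/ → [+RTR]; 9 /e/ → [+RTR]; 10 /e/ → [+RTR]; 11 /u/ → [+RTR]; 12 /o/ → [+RTR]; 13 /e/ → [+RTR]; 14 /u/ → [+RTR]; 15 /o/ → [+RTR]; 16 /e/ → [+RTR]; 17 /o/ → [+RTR]; 18 /ḍ/ is itself a trigger — this domain ends here.
From /ḍ/ at 18 rightward: word edge.
Targets with no active source: positions 1 2 stay [-emphatic].
[+RTR] positions on the surface: 3 4 5 6 7 8 9 10 11 12 13 14 15 16 17 18.

16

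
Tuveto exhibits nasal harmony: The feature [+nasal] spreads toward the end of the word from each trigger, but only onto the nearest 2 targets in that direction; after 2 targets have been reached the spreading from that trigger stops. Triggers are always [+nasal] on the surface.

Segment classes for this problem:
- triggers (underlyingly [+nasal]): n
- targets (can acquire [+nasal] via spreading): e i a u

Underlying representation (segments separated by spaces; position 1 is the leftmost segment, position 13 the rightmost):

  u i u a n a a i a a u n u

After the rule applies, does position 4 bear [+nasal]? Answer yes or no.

no

From /n/ at 5 rightward: 6 /a/ → [+nasal]; 7 /a/ → [+nasal]; bound reached.
From /n/ at 12 rightward: 13 /u/ → [+nasal]; word edge.
Targets with no active source: positions 1 2 3 4 8 9 10 11 stay [-nasal].
[+nasal] positions on the surface: 5 6 7 12 13.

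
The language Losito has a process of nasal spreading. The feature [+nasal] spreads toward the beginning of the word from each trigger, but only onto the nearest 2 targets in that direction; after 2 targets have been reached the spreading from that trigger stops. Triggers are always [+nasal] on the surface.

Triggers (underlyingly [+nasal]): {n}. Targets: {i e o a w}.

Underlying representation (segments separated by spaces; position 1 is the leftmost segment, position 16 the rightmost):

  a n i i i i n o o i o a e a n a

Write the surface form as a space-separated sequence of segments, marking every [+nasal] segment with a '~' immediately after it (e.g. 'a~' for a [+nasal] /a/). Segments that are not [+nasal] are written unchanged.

a~ n~ i i i~ i~ n~ o o i o a e~ a~ n~ a

From /n/ at 2 leftward: 1 /a/ → [+nasal]; word edge.
From /n/ at 7 leftward: 6 /i/ → [+nasal]; 5 /i/ → [+nasal]; bound reached.
From /n/ at 15 leftward: 14 /a/ → [+nasal]; 13 /e/ → [+nasal]; bound reached.
Targets with no active source: positions 3 4 8 9 10 11 12 16 stay [-nasal].
[+nasal] positions on the surface: 1 2 5 6 7 13 14 15.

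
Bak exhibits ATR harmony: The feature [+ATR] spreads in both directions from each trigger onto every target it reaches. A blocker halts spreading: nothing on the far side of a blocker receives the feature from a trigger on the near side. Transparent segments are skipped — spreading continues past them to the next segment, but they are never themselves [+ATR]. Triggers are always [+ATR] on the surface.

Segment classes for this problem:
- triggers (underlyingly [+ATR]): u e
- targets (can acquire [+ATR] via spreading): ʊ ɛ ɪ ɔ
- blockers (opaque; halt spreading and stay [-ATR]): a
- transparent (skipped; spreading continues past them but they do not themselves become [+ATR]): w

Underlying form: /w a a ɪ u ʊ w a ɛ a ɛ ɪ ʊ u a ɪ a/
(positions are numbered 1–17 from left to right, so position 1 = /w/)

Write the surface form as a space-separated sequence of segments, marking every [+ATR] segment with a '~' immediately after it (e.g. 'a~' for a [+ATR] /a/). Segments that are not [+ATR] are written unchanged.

w a a ɪ~ u~ ʊ~ w a ɛ a ɛ~ ɪ~ ʊ~ u~ a ɪ a

From /u/ at 5 rightward: 6 /ʊ/ → [+ATR]; 7 /w/ transparent; 8 /a/ blocks.
From /u/ at 5 leftward: 4 /ɪ/ → [+ATR]; 3 /a/ blocks.
From /u/ at 14 rightward: 15 /a/ blocks.
From /u/ at 14 leftward: 13 /ʊ/ → [+ATR]; 12 /ɪ/ → [+ATR]; 11 /ɛ/ → [+ATR]; 10 /a/ blocks.
Targets with no active source: positions 9 16 stay [-ATR].
[+ATR] positions on the surface: 4 5 6 11 12 13 14.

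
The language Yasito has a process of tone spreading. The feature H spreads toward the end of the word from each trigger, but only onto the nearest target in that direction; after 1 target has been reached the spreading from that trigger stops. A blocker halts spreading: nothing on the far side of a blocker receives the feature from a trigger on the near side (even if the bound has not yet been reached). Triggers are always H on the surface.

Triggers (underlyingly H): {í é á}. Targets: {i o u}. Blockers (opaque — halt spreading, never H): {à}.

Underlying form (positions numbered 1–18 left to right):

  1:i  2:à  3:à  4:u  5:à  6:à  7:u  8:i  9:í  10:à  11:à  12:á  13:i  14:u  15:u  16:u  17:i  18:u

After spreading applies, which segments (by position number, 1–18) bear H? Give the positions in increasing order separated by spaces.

From /í/ at 9 rightward: 10 /à/ blocks.
From /á/ at 12 rightward: 13 /i/ → H; bound reached.
Targets with no active source: positions 1 4 7 8 14 15 16 17 18 stay [-high tone].

9 12 13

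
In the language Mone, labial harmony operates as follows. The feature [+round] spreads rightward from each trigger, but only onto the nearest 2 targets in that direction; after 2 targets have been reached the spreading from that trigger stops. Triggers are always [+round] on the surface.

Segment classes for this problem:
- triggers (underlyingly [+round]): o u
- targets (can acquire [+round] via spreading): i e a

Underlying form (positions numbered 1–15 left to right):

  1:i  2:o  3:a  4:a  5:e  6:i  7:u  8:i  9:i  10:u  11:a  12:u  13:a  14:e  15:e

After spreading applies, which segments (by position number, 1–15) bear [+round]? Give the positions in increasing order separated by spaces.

From /o/ at 2 rightward: 3 /a/ → [+round]; 4 /a/ → [+round]; bound reached.
From /u/ at 7 rightward: 8 /i/ → [+round]; 9 /i/ → [+round]; bound reached.
From /u/ at 10 rightward: 11 /a/ → [+round]; 12 /u/ is itself a trigger — this domain ends here.
From /u/ at 12 rightward: 13 /a/ → [+round]; 14 /e/ → [+round]; bound reached.
Targets with no active source: positions 1 5 6 15 stay [-round].

2 3 4 7 8 9 10 11 12 13 14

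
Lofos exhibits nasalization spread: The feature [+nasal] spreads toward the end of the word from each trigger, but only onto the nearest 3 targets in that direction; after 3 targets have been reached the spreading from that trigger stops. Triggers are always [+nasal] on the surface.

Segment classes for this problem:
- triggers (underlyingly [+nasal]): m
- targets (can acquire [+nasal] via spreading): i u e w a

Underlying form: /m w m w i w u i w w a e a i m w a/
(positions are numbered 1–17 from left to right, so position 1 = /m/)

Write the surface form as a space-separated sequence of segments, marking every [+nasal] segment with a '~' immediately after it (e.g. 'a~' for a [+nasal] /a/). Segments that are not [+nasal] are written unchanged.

From /m/ at 1 rightward: 2 /w/ → [+nasal]; 3 /m/ is itself a trigger — this domain ends here.
From /m/ at 3 rightward: 4 /w/ → [+nasal]; 5 /i/ → [+nasal]; 6 /w/ → [+nasal]; bound reached.
From /m/ at 15 rightward: 16 /w/ → [+nasal]; 17 /a/ → [+nasal]; word edge.
Targets with no active source: positions 7 8 9 10 11 12 13 14 stay [-nasal].
[+nasal] positions on the surface: 1 2 3 4 5 6 15 16 17.

m~ w~ m~ w~ i~ w~ u i w w a e a i m~ w~ a~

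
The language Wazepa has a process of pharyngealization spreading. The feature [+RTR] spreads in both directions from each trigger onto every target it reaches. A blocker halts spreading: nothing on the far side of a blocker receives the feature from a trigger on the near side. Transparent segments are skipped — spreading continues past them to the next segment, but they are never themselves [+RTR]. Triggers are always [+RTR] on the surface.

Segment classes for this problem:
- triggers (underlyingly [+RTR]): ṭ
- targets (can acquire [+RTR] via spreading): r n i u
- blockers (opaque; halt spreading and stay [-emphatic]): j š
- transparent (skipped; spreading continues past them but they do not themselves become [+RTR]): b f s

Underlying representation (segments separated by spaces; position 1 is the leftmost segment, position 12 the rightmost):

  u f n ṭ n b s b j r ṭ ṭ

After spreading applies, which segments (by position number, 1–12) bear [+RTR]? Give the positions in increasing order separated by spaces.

1 3 4 5 10 11 12

From /ṭ/ at 4 rightward: 5 /n/ → [+RTR]; 6 /b/ transparent; 7 /s/ transparent; 8 /b/ transparent; 9 /j/ blocks.
From /ṭ/ at 4 leftward: 3 /n/ → [+RTR]; 2 /f/ transparent; 1 /u/ → [+RTR]; word edge.
From /ṭ/ at 11 rightward: 12 /ṭ/ is itself a trigger — this domain ends here.
From /ṭ/ at 11 leftward: 10 /r/ → [+RTR]; 9 /j/ blocks.
From /ṭ/ at 12 rightward: word edge.
From /ṭ/ at 12 leftward: 11 /ṭ/ is itself a trigger — this domain ends here.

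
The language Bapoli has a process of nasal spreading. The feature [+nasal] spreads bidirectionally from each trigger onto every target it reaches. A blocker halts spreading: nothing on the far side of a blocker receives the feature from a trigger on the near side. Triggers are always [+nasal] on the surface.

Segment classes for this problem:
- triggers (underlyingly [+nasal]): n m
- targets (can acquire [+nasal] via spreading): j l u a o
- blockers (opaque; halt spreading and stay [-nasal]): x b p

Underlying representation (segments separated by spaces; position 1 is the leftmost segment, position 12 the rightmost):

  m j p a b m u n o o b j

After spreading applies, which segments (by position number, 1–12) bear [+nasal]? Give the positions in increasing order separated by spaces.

1 2 6 7 8 9 10

From /m/ at 1 rightward: 2 /j/ → [+nasal]; 3 /p/ blocks.
From /m/ at 1 leftward: word edge.
From /m/ at 6 rightward: 7 /u/ → [+nasal]; 8 /n/ is itself a trigger — this domain ends here.
From /m/ at 6 leftward: 5 /b/ blocks.
From /n/ at 8 rightward: 9 /o/ → [+nasal]; 10 /o/ → [+nasal]; 11 /b/ blocks.
From /n/ at 8 leftward: 7 /u/ → [+nasal]; 6 /m/ is itself a trigger — this domain ends here.
Targets with no active source: positions 4 12 stay [-nasal].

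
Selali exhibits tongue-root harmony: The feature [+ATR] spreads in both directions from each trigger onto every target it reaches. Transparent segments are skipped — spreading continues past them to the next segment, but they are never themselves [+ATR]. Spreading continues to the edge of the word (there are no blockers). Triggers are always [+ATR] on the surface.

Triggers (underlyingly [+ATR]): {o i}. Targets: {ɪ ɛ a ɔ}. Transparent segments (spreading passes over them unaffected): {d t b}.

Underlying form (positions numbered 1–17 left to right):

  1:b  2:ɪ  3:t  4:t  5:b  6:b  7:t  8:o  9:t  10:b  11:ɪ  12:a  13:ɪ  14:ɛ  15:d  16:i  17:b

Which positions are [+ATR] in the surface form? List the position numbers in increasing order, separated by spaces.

From /o/ at 8 rightward: 9 /t/ transparent; 10 /b/ transparent; 11 /ɪ/ → [+ATR]; 12 /a/ → [+ATR]; 13 /ɪ/ → [+ATR]; 14 /ɛ/ → [+ATR]; 15 /d/ transparent; 16 /i/ is itself a trigger — this domain ends here.
From /o/ at 8 leftward: 7 /t/ transparent; 6 /b/ transparent; 5 /b/ transparent; 4 /t/ transparent; 3 /t/ transparent; 2 /ɪ/ → [+ATR]; 1 /b/ transparent; word edge.
From /i/ at 16 rightward: 17 /b/ transparent; word edge.
From /i/ at 16 leftward: 15 /d/ transparent; 14 /ɛ/ → [+ATR]; 13 /ɪ/ → [+ATR]; 12 /a/ → [+ATR]; 11 /ɪ/ → [+ATR]; 10 /b/ transparent; 9 /t/ transparent; 8 /o/ is itself a trigger — this domain ends here.

2 8 11 12 13 14 16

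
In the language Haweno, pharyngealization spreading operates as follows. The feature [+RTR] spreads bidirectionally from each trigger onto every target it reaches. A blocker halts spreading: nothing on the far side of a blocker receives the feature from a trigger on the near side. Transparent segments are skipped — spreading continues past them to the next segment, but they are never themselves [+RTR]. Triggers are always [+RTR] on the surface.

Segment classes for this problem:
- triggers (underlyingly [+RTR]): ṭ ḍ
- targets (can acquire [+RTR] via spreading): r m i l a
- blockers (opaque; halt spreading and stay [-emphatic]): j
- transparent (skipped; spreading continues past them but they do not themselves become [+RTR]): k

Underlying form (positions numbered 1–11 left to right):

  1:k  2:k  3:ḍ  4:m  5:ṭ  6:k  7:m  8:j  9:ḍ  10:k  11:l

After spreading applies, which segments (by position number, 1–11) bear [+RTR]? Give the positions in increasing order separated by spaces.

3 4 5 7 9 11

From /ḍ/ at 3 rightward: 4 /m/ → [+RTR]; 5 /ṭ/ is itself a trigger — this domain ends here.
From /ḍ/ at 3 leftward: 2 /k/ transparent; 1 /k/ transparent; word edge.
From /ṭ/ at 5 rightward: 6 /k/ transparent; 7 /m/ → [+RTR]; 8 /j/ blocks.
From /ṭ/ at 5 leftward: 4 /m/ → [+RTR]; 3 /ḍ/ is itself a trigger — this domain ends here.
From /ḍ/ at 9 rightward: 10 /k/ transparent; 11 /l/ → [+RTR]; word edge.
From /ḍ/ at 9 leftward: 8 /j/ blocks.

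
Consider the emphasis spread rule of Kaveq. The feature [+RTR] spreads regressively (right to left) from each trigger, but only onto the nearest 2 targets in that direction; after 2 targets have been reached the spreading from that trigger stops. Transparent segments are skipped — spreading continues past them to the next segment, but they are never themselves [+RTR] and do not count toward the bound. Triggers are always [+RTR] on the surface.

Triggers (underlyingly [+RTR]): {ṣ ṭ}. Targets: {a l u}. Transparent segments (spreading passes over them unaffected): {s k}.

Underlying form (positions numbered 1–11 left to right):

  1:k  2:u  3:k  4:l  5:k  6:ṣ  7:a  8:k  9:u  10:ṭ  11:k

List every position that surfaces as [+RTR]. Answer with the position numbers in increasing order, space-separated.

From /ṣ/ at 6 leftward: 5 /k/ transparent; 4 /l/ → [+RTR]; 3 /k/ transparent; 2 /u/ → [+RTR]; bound reached.
From /ṭ/ at 10 leftward: 9 /u/ → [+RTR]; 8 /k/ transparent; 7 /a/ → [+RTR]; bound reached.

2 4 6 7 9 10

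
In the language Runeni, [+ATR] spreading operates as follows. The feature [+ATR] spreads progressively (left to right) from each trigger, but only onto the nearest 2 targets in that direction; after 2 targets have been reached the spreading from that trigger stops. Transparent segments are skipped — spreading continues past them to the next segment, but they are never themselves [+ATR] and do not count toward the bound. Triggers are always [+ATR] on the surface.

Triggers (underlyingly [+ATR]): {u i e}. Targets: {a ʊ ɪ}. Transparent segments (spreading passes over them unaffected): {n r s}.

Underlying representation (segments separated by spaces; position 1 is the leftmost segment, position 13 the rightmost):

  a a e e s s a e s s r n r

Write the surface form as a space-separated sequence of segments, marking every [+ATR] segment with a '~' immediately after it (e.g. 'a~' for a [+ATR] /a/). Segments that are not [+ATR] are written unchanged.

a a e~ e~ s s a~ e~ s s r n r

From /e/ at 3 rightward: 4 /e/ is itself a trigger — this domain ends here.
From /e/ at 4 rightward: 5 /s/ transparent; 6 /s/ transparent; 7 /a/ → [+ATR]; 8 /e/ is itself a trigger — this domain ends here.
From /e/ at 8 rightward: 9 /s/ transparent; 10 /s/ transparent; 11 /r/ transparent; 12 /n/ transparent; 13 /r/ transparent; word edge.
Targets with no active source: positions 1 2 stay [-ATR].
[+ATR] positions on the surface: 3 4 7 8.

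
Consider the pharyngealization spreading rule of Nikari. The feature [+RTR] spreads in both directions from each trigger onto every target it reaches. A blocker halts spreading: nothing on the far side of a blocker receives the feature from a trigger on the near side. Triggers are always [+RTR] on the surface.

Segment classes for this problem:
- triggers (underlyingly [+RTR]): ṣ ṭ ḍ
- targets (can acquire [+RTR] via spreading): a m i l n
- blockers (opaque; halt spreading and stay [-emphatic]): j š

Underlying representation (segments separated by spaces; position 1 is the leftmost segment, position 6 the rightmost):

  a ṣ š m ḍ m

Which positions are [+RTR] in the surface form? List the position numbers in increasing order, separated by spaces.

From /ṣ/ at 2 rightward: 3 /š/ blocks.
From /ṣ/ at 2 leftward: 1 /a/ → [+RTR]; word edge.
From /ḍ/ at 5 rightward: 6 /m/ → [+RTR]; word edge.
From /ḍ/ at 5 leftward: 4 /m/ → [+RTR]; 3 /š/ blocks.

1 2 4 5 6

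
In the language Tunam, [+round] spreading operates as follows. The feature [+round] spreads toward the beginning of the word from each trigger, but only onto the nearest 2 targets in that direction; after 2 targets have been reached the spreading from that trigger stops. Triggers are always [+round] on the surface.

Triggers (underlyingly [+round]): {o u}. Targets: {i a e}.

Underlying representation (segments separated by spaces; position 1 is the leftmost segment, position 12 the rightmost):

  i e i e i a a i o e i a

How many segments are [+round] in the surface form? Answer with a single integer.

3

From /o/ at 9 leftward: 8 /i/ → [+round]; 7 /a/ → [+round]; bound reached.
Targets with no active source: positions 1 2 3 4 5 6 10 11 12 stay [-round].
[+round] positions on the surface: 7 8 9.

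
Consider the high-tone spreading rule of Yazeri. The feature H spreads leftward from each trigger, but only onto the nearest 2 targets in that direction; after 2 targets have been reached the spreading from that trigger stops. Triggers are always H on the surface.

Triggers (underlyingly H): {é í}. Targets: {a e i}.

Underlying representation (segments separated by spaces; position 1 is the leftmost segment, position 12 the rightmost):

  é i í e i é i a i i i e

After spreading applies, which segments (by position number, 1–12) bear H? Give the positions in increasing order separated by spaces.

1 2 3 4 5 6

From /é/ at 1 leftward: word edge.
From /í/ at 3 leftward: 2 /i/ → H; 1 /é/ is itself a trigger — this domain ends here.
From /é/ at 6 leftward: 5 /i/ → H; 4 /e/ → H; bound reached.
Targets with no active source: positions 7 8 9 10 11 12 stay [-high tone].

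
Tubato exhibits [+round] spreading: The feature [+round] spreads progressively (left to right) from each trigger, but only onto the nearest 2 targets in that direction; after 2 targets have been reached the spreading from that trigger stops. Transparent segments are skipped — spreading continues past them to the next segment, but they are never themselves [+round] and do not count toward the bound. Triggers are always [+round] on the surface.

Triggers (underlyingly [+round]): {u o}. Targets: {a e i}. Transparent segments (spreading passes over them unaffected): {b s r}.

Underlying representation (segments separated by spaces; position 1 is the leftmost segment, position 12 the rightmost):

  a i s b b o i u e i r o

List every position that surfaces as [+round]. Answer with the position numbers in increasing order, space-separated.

6 7 8 9 10 12

From /o/ at 6 rightward: 7 /i/ → [+round]; 8 /u/ is itself a trigger — this domain ends here.
From /u/ at 8 rightward: 9 /e/ → [+round]; 10 /i/ → [+round]; bound reached.
From /o/ at 12 rightward: word edge.
Targets with no active source: positions 1 2 stay [-round].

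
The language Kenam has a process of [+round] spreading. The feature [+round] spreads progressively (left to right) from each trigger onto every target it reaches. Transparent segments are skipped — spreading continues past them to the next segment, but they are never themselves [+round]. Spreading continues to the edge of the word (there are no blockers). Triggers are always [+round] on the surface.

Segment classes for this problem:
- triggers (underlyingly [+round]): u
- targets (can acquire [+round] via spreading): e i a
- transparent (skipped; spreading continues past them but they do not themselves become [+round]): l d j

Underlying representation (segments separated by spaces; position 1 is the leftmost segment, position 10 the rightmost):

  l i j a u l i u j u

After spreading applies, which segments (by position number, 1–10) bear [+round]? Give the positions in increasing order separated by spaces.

From /u/ at 5 rightward: 6 /l/ transparent; 7 /i/ → [+round]; 8 /u/ is itself a trigger — this domain ends here.
From /u/ at 8 rightward: 9 /j/ transparent; 10 /u/ is itself a trigger — this domain ends here.
From /u/ at 10 rightward: word edge.
Targets with no active source: positions 2 4 stay [-round].

5 7 8 10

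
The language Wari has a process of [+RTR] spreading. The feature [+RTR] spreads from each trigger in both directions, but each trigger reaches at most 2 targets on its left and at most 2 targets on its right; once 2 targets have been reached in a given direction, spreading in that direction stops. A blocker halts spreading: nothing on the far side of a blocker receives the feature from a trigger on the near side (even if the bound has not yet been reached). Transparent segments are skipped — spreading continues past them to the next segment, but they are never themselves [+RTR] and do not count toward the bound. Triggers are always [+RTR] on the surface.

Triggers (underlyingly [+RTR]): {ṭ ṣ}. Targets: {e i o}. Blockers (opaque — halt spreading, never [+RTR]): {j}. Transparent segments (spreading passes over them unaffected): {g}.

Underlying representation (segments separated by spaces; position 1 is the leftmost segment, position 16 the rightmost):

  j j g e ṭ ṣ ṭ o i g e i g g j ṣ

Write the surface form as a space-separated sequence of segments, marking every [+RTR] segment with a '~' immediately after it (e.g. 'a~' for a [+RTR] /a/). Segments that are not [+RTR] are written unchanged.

From /ṭ/ at 5 rightward: 6 /ṣ/ is itself a trigger — this domain ends here.
From /ṭ/ at 5 leftward: 4 /e/ → [+RTR]; 3 /g/ transparent; 2 /j/ blocks.
From /ṣ/ at 6 rightward: 7 /ṭ/ is itself a trigger — this domain ends here.
From /ṣ/ at 6 leftward: 5 /ṭ/ is itself a trigger — this domain ends here.
From /ṭ/ at 7 rightward: 8 /o/ → [+RTR]; 9 /i/ → [+RTR]; bound reached.
From /ṭ/ at 7 leftward: 6 /ṣ/ is itself a trigger — this domain ends here.
From /ṣ/ at 16 rightward: word edge.
From /ṣ/ at 16 leftward: 15 /j/ blocks.
Targets with no active source: positions 11 12 stay [-emphatic].
[+RTR] positions on the surface: 4 5 6 7 8 9 16.

j j g e~ ṭ~ ṣ~ ṭ~ o~ i~ g e i g g j ṣ~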